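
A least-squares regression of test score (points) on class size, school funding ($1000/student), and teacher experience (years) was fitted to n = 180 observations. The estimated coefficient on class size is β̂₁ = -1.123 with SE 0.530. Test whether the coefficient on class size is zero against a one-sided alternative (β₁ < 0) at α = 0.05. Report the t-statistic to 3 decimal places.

H₀: β₁ = 0 vs H₁: β₁ < 0.
t = (β̂₁ − β₁⁰)/SE = -1.123 / 0.530 = -2.119.
df = n − k − 1 = 180 − 3 − 1 = 176.
One-sided p ≈ 0.0178, which is < 0.05, so reject H₀.
There is evidence that the true slope on class size is negative, holding the other predictors fixed.

t = -2.119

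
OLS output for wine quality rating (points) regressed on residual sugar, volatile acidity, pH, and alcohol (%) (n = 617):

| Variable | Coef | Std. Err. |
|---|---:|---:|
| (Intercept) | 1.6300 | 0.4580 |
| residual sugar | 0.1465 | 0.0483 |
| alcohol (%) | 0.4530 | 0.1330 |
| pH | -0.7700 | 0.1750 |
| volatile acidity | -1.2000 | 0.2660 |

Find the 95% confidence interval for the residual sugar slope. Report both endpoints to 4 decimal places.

Read off: b = 0.1465, SE = 0.0483 for residual sugar.
df = n − k − 1 = 617 − 4 − 1 = 612.
t* = t_{0.025, 612} = 1.963848.
Margin = t* × SE = 1.963848 × 0.0483 = 0.094854.
CI: 0.1465 ± 0.094854 → (0.0516, 0.2414).

(0.0516, 0.2414)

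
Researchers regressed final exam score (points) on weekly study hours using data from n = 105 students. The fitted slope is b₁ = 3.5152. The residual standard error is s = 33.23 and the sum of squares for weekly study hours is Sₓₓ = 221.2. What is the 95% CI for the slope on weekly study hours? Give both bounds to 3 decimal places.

SE(b₁) = s/√Sₓₓ = 33.23/√221.2 = 2.23428.
df = n − 2 = 103.
t* = t_{0.025, 103} = 1.983264.
Margin = t* × SE = 1.983264 × 2.23428 = 4.43117.
CI: 3.5152 ± 4.43117 → (-0.916, 7.946).
With 95% confidence, each one-unit increase in weekly study hours is associated with a change of between -0.916 and 7.946 points in final exam score.

(-0.916, 7.946)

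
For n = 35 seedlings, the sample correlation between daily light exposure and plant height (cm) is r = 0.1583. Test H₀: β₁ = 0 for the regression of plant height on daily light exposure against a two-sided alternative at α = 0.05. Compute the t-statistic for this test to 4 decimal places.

t = r·√(n − 2)/√(1 − r²) = 0.1583·√33/√0.974941 = 0.9210.
df = n − 2 = 33.
Two-sided p ≈ 0.3637, which is ≥ 0.05, so fail to reject H₀.
The data do not give significant evidence of a linear association between daily light exposure and plant height.

t = 0.9210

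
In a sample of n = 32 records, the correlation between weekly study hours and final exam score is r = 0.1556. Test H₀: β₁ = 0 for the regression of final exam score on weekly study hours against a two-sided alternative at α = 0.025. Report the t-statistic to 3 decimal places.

t = 0.863

t = r·√(n − 2)/√(1 − r²) = 0.1556·√30/√0.975789 = 0.863.
df = n − 2 = 30.
Two-sided p ≈ 0.3951, which is ≥ 0.025, so fail to reject H₀.
The data do not give significant evidence of a linear association between weekly study hours and final exam score.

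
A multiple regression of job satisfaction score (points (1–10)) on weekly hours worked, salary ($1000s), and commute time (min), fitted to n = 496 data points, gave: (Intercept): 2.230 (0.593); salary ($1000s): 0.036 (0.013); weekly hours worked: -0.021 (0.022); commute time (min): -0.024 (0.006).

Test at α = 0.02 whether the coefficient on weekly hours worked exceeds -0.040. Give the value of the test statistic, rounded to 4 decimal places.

t = 0.8636

Read off: b = -0.021, SE = 0.022 for weekly hours worked.
H₀: β₁ = -0.040 vs H₁: β₁ > -0.040.
t = (-0.021 − (-0.040)) / 0.022 = 0.8636.
df = n − k − 1 = 496 − 3 − 1 = 492.
One-sided p ≈ 0.1941, which is ≥ 0.02, so fail to reject H₀.
The data do not give significant evidence that the true slope on weekly hours worked exceeds -0.040 points (1–10) per unit, holding the other predictors fixed.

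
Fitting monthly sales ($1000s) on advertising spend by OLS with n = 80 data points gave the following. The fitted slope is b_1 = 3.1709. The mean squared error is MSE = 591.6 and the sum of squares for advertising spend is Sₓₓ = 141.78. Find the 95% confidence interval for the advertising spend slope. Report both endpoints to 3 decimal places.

SE(b_1) = √(MSE/Sₓₓ) = √(591.6/141.78) = 2.04271.
df = n − 2 = 78.
t* = t_{0.025, 78} = 1.990847.
Margin = t* × SE = 1.990847 × 2.04271 = 4.06672.
CI: 3.1709 ± 4.06672 → (-0.896, 7.238).
With 95% confidence, each one-unit increase in advertising spend is associated with a change of between -0.896 and 7.238 $1000s in monthly sales.

(-0.896, 7.238)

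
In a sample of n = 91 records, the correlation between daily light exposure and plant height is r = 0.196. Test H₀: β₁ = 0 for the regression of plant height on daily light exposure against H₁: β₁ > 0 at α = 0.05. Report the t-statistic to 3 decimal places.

t = 1.886

t = r·√(n − 2)/√(1 − r²) = 0.196·√89/√0.961584 = 1.886.
df = n − 2 = 89.
One-sided p ≈ 0.0313, which is < 0.05, so reject H₀.
There is evidence of a linear association between daily light exposure and plant height.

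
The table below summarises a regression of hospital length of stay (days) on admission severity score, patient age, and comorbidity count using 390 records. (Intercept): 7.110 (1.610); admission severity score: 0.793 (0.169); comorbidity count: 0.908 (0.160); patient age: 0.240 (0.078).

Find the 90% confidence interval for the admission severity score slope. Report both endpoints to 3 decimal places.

Read off: b = 0.793, SE = 0.169 for admission severity score.
df = n − k − 1 = 390 − 3 − 1 = 386.
t* = t_{0.05, 386} = 1.648811.
Margin = t* × SE = 1.648811 × 0.169 = 0.27865.
CI: 0.793 ± 0.27865 → (0.514, 1.072).

(0.514, 1.072)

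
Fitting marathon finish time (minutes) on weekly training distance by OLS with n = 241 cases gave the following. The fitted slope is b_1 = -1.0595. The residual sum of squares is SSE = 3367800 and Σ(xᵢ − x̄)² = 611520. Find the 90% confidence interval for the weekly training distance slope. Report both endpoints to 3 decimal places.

(-1.310, -0.809)

MSE = SSE/(n − 2) = 3367800/239 = 14091.2.
SE(b_1) = √(MSE/Sₓₓ) = √(14091.2/611520) = 0.151799.
df = n − 2 = 239.
t* = t_{0.05, 239} = 1.651254.
Margin = t* × SE = 1.651254 × 0.151799 = 0.25066.
CI: -1.0595 ± 0.25066 → (-1.310, -0.809).
With 90% confidence, each one-unit increase in weekly training distance is associated with a change of between -1.310 and -0.809 minutes in marathon finish time.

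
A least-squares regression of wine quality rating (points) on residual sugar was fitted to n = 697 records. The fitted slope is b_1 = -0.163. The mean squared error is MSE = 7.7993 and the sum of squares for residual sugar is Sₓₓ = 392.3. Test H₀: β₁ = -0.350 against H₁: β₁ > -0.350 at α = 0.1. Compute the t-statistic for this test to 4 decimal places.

SE(b_1) = √(MSE/Sₓₓ) = √(7.7993/392.3) = 0.141.
t = (-0.163 − (-0.350)) / 0.141 = 1.3262.
df = n − 2 = 695.
One-sided p ≈ 0.0926, which is < 0.1, so reject H₀.
There is evidence that the true slope on residual sugar exceeds -0.350 points per unit.

t = 1.3262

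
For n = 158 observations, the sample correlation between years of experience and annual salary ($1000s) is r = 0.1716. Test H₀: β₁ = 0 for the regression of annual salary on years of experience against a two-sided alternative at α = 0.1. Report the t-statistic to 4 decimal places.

t = 2.1756

t = r·√(n − 2)/√(1 − r²) = 0.1716·√156/√0.970553 = 2.1756.
df = n − 2 = 156.
Two-sided p ≈ 0.0311, which is < 0.1, so reject H₀.
There is evidence of a linear association between years of experience and annual salary.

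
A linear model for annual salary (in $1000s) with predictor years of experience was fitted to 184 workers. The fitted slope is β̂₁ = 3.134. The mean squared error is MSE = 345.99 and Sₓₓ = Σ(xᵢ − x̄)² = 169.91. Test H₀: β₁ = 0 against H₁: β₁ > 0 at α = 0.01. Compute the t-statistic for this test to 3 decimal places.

SE(β̂₁) = √(MSE/Sₓₓ) = √(345.99/169.91) = 1.42699.
t = 3.134 / 1.42699 = 2.196.
df = n − 2 = 182.
One-sided p ≈ 0.0147, which is ≥ 0.01, so fail to reject H₀.
The data do not give significant evidence that the true slope on years of experience is positive.

t = 2.196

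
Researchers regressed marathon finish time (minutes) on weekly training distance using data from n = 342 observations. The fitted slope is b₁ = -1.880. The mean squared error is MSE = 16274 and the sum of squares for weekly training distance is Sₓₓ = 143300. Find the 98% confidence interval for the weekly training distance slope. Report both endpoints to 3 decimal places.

SE(b₁) = √(MSE/Sₓₓ) = √(16274/143300) = 0.336995.
df = n − 2 = 340.
t* = t_{0.01, 340} = 2.337365.
Margin = t* × SE = 2.337365 × 0.336995 = 0.78768.
CI: -1.880 ± 0.78768 → (-2.668, -1.092).
With 98% confidence, each one-unit increase in weekly training distance is associated with a change of between -2.668 and -1.092 minutes in marathon finish time.

(-2.668, -1.092)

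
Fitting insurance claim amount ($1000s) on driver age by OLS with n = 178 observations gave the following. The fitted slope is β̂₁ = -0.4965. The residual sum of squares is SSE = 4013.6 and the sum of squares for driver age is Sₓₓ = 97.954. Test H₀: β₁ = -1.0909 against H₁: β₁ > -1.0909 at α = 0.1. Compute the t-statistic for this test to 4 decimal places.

t = 1.2319

MSE = SSE/(n − 2) = 4013.6/176 = 22.8045.
SE(β̂₁) = √(MSE/Sₓₓ) = √(22.8045/97.954) = 0.482503.
t = (-0.4965 − (-1.0909)) / 0.482503 = 1.2319.
df = n − 2 = 176.
One-sided p ≈ 0.1098, which is ≥ 0.1, so fail to reject H₀.
The data do not give significant evidence that the true slope on driver age exceeds -1.0909 $1000s per unit.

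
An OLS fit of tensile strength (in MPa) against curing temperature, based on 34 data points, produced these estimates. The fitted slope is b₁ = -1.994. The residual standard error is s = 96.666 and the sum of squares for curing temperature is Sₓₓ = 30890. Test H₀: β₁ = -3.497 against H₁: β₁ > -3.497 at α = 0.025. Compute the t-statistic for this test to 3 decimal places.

SE(b₁) = s/√Sₓₓ = 96.666/√30890 = 0.550003.
t = (-1.994 − (-3.497)) / 0.550003 = 2.733.
df = n − 2 = 32.
One-sided p ≈ 0.0051, which is < 0.025, so reject H₀.
There is evidence that the true slope on curing temperature exceeds -3.497 MPa per unit.

t = 2.733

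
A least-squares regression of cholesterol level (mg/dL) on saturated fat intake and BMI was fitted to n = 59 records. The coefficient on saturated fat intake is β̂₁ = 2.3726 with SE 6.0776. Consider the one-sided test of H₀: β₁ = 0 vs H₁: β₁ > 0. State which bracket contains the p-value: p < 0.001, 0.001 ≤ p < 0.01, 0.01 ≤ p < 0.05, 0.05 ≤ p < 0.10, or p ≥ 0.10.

t = 2.3726 / 6.0776 = 0.390.
df = n − k − 1 = 59 − 2 − 1 = 56.
One-sided p = P(T_{56} > t) ≈ 0.3489.
So p ≥ 0.10.

p ≥ 0.10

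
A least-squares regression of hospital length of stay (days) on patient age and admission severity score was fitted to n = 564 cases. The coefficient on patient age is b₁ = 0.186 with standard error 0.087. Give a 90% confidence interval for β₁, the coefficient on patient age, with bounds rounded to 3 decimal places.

(0.043, 0.329)

df = n − k − 1 = 564 − 2 − 1 = 561.
t* = t_{0.05, 561} = 1.647574.
Margin = t* × SE = 1.647574 × 0.087 = 0.14334.
CI: 0.186 ± 0.14334 → (0.043, 0.329).
With 90% confidence, each one-unit increase in patient age is associated with a change of between 0.043 and 0.329 days in hospital length of stay, holding the other predictors fixed.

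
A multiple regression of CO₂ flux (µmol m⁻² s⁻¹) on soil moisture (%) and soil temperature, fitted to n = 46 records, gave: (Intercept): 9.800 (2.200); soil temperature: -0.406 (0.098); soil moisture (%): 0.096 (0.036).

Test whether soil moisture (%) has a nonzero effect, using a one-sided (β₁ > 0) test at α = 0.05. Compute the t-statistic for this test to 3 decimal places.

t = 2.667

Read off: b = 0.096, SE = 0.036 for soil moisture (%).
H₀: β₁ = 0 vs H₁: β₁ > 0.
t = 0.096 / 0.036 = 2.667.
df = n − k − 1 = 46 − 2 − 1 = 43.
One-sided p ≈ 0.0054, which is < 0.05, so reject H₀.
There is evidence that the true slope on soil moisture (%) is positive, holding the other predictors fixed.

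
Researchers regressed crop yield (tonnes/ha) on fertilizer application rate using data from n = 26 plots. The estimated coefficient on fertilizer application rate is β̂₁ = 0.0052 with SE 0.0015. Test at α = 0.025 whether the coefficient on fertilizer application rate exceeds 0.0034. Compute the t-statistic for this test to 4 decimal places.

t = 1.2000

H₀: β₁ = 0.0034 vs H₁: β₁ > 0.0034.
t = (β̂₁ − β₁⁰)/SE = (0.0052 − 0.0034) / 0.0015 = 1.2000.
df = n − 2 = 26 − 2 = 24.
One-sided p ≈ 0.1209, which is ≥ 0.025, so fail to reject H₀.
The data do not give significant evidence that the true slope on fertilizer application rate exceeds 0.0034 tonnes/ha per unit.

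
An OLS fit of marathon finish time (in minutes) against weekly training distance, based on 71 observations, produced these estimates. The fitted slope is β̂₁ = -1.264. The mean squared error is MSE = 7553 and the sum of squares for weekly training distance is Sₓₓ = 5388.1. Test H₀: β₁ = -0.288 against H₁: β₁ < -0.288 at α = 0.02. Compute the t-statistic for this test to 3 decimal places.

t = -0.824

SE(β̂₁) = √(MSE/Sₓₓ) = √(7553/5388.1) = 1.18397.
t = (-1.264 − (-0.288)) / 1.18397 = -0.824.
df = n − 2 = 69.
One-sided p ≈ 0.2063, which is ≥ 0.02, so fail to reject H₀.
The data do not give significant evidence that the true slope on weekly training distance is below -0.288 minutes per unit.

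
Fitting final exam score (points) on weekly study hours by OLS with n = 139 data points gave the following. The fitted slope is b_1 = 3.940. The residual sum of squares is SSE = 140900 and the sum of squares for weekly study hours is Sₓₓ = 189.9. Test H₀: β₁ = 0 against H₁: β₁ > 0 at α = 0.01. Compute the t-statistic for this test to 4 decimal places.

MSE = SSE/(n − 2) = 140900/137 = 1028.47.
SE(b_1) = √(MSE/Sₓₓ) = √(1028.47/189.9) = 2.32719.
t = 3.940 / 2.32719 = 1.6930.
df = n − 2 = 137.
One-sided p ≈ 0.0464, which is ≥ 0.01, so fail to reject H₀.
The data do not give significant evidence that the true slope on weekly study hours is positive.

t = 1.6930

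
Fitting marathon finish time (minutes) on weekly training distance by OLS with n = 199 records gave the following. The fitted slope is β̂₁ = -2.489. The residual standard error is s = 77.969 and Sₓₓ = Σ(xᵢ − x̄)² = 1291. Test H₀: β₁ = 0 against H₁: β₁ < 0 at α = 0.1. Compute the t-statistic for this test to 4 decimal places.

SE(β̂₁) = s/√Sₓₓ = 77.969/√1291 = 2.17.
t = -2.489 / 2.17 = -1.1470.
df = n − 2 = 197.
One-sided p ≈ 0.1264, which is ≥ 0.1, so fail to reject H₀.
The data do not give significant evidence that the true slope on weekly training distance is negative.

t = -1.1470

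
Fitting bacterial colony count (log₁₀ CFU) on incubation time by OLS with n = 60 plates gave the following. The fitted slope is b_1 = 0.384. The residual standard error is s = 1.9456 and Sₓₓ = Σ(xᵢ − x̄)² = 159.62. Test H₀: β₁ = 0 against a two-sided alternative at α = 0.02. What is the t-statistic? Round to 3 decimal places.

t = 2.494

SE(b_1) = s/√Sₓₓ = 1.9456/√159.62 = 0.153996.
t = 0.384 / 0.153996 = 2.494.
df = n − 2 = 58.
Two-sided p ≈ 0.0155, which is < 0.02, so reject H₀.
There is evidence that incubation time is associated with bacterial colony count.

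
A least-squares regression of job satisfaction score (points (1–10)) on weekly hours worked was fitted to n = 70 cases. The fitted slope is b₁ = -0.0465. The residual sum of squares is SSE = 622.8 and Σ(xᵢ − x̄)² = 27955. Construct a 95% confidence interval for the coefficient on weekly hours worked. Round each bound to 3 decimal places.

(-0.083, -0.010)

MSE = SSE/(n − 2) = 622.8/68 = 9.15882.
SE(b₁) = √(MSE/Sₓₓ) = √(9.15882/27955) = 0.0181005.
df = n − 2 = 68.
t* = t_{0.025, 68} = 1.995469.
Margin = t* × SE = 1.995469 × 0.0181005 = 0.03612.
CI: -0.0465 ± 0.03612 → (-0.083, -0.010).
With 95% confidence, each one-unit increase in weekly hours worked is associated with a change of between -0.083 and -0.010 points (1–10) in job satisfaction score.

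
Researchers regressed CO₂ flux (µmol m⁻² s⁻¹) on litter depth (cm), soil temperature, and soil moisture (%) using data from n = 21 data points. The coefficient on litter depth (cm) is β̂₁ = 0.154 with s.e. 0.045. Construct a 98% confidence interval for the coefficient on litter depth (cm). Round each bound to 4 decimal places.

(0.0385, 0.2695)

df = n − k − 1 = 21 − 3 − 1 = 17.
t* = t_{0.01, 17} = 2.566934.
Margin = t* × SE = 2.566934 × 0.045 = 0.115512.
CI: 0.154 ± 0.115512 → (0.0385, 0.2695).
With 98% confidence, each one-unit increase in litter depth (cm) is associated with a change of between 0.0385 and 0.2695 µmol m⁻² s⁻¹ in CO₂ flux, holding the other predictors fixed.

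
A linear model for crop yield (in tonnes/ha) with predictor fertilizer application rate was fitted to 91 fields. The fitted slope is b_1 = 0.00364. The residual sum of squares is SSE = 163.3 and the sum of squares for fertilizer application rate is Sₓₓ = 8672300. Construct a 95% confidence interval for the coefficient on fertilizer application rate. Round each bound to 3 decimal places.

(0.003, 0.005)

MSE = SSE/(n − 2) = 163.3/89 = 1.83483.
SE(b_1) = √(MSE/Sₓₓ) = √(1.83483/8672300) = 0.000459972.
df = n − 2 = 89.
t* = t_{0.025, 89} = 1.986979.
Margin = t* × SE = 1.986979 × 0.000459972 = 0.00091.
CI: 0.00364 ± 0.00091 → (0.003, 0.005).
With 95% confidence, each one-unit increase in fertilizer application rate is associated with a change of between 0.003 and 0.005 tonnes/ha in crop yield.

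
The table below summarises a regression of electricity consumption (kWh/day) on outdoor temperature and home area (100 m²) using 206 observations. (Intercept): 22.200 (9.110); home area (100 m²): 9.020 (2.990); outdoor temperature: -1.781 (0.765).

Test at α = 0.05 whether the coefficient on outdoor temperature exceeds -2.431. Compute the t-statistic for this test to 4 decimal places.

Read off: b = -1.781, SE = 0.765 for outdoor temperature.
H₀: β₁ = -2.431 vs H₁: β₁ > -2.431.
t = (-1.781 − (-2.431)) / 0.765 = 0.8497.
df = n − k − 1 = 206 − 2 − 1 = 203.
One-sided p ≈ 0.1983, which is ≥ 0.05, so fail to reject H₀.
The data do not give significant evidence that the true slope on outdoor temperature exceeds -2.431 kWh/day per unit, holding the other predictors fixed.

t = 0.8497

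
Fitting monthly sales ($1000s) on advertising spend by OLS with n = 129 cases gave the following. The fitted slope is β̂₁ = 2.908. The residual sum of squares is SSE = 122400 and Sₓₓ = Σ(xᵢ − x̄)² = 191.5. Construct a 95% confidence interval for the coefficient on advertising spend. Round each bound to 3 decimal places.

MSE = SSE/(n − 2) = 122400/127 = 963.78.
SE(β̂₁) = √(MSE/Sₓₓ) = √(963.78/191.5) = 2.24339.
df = n − 2 = 127.
t* = t_{0.025, 127} = 1.97882.
Margin = t* × SE = 1.97882 × 2.24339 = 4.43926.
CI: 2.908 ± 4.43926 → (-1.531, 7.347).
With 95% confidence, each one-unit increase in advertising spend is associated with a change of between -1.531 and 7.347 $1000s in monthly sales.

(-1.531, 7.347)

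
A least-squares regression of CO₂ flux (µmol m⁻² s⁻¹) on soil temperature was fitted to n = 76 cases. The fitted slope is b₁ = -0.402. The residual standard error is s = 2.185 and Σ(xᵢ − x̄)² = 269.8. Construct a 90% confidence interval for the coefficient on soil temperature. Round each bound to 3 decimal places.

(-0.624, -0.180)

SE(b₁) = s/√Sₓₓ = 2.185/√269.8 = 0.133024.
df = n − 2 = 74.
t* = t_{0.05, 74} = 1.665707.
Margin = t* × SE = 1.665707 × 0.133024 = 0.22158.
CI: -0.402 ± 0.22158 → (-0.624, -0.180).
With 90% confidence, each one-unit increase in soil temperature is associated with a change of between -0.624 and -0.180 µmol m⁻² s⁻¹ in CO₂ flux.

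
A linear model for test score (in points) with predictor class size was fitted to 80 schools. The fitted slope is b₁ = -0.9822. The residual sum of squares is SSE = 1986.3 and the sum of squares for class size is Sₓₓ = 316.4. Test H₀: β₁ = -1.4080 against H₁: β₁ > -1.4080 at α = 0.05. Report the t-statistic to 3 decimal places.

MSE = SSE/(n − 2) = 1986.3/78 = 25.4654.
SE(b₁) = √(MSE/Sₓₓ) = √(25.4654/316.4) = 0.283698.
t = (-0.9822 − (-1.4080)) / 0.283698 = 1.501.
df = n − 2 = 78.
One-sided p ≈ 0.0687, which is ≥ 0.05, so fail to reject H₀.
The data do not give significant evidence that the true slope on class size exceeds -1.4080 points per unit.

t = 1.501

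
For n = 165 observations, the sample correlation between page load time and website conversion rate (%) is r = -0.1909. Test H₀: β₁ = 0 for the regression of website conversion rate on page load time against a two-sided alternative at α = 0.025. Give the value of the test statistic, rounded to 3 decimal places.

t = r·√(n − 2)/√(1 − r²) = -0.1909·√163/√0.963557 = -2.483.
df = n − 2 = 163.
Two-sided p ≈ 0.0140, which is < 0.025, so reject H₀.
There is evidence of a linear association between page load time and website conversion rate.

t = -2.483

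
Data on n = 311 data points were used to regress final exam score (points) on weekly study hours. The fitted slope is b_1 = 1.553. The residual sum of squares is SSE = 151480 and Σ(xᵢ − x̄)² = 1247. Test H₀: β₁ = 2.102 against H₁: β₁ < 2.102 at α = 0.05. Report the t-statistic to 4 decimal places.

t = -0.8756

MSE = SSE/(n − 2) = 151480/309 = 490.227.
SE(b_1) = √(MSE/Sₓₓ) = √(490.227/1247) = 0.626997.
t = (1.553 − 2.102) / 0.626997 = -0.8756.
df = n − 2 = 309.
One-sided p ≈ 0.1910, which is ≥ 0.05, so fail to reject H₀.
The data do not give significant evidence that the true slope on weekly study hours is below 2.102 points per unit.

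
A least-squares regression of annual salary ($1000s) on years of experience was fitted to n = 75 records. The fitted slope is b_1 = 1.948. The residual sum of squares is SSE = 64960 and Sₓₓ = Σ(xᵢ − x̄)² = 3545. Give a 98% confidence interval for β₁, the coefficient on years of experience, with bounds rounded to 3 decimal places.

(0.756, 3.140)

MSE = SSE/(n − 2) = 64960/73 = 889.863.
SE(b_1) = √(MSE/Sₓₓ) = √(889.863/3545) = 0.501018.
df = n − 2 = 73.
t* = t_{0.01, 73} = 2.378522.
Margin = t* × SE = 2.378522 × 0.501018 = 1.19168.
CI: 1.948 ± 1.19168 → (0.756, 3.140).
With 98% confidence, each one-unit increase in years of experience is associated with a change of between 0.756 and 3.140 $1000s in annual salary.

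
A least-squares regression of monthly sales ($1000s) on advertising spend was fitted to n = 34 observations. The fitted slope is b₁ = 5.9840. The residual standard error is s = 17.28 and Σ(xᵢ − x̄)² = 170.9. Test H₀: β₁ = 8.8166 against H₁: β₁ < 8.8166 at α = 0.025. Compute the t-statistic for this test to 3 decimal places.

t = -2.143

SE(b₁) = s/√Sₓₓ = 17.28/√170.9 = 1.32182.
t = (5.9840 − 8.8166) / 1.32182 = -2.143.
df = n − 2 = 32.
One-sided p ≈ 0.0199, which is < 0.025, so reject H₀.
There is evidence that the true slope on advertising spend is below 8.8166 $1000s per unit.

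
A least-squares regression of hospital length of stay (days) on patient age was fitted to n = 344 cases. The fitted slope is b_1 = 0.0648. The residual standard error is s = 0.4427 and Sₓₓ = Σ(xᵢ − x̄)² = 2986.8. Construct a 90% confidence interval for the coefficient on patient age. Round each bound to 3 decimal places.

SE(b_1) = s/√Sₓₓ = 0.4427/√2986.8 = 0.0081004.
df = n − 2 = 342.
t* = t_{0.05, 342} = 1.649321.
Margin = t* × SE = 1.649321 × 0.0081004 = 0.01336.
CI: 0.0648 ± 0.01336 → (0.051, 0.078).
With 90% confidence, each one-unit increase in patient age is associated with a change of between 0.051 and 0.078 days in hospital length of stay.

(0.051, 0.078)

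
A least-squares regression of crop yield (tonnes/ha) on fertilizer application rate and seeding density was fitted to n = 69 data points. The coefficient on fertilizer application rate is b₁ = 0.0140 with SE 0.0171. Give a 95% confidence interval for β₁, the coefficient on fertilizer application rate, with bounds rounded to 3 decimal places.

(-0.020, 0.048)

df = n − k − 1 = 69 − 2 − 1 = 66.
t* = t_{0.025, 66} = 1.996564.
Margin = t* × SE = 1.996564 × 0.0171 = 0.03414.
CI: 0.0140 ± 0.03414 → (-0.020, 0.048).
With 95% confidence, each one-unit increase in fertilizer application rate is associated with a change of between -0.020 and 0.048 tonnes/ha in crop yield, holding the other predictors fixed.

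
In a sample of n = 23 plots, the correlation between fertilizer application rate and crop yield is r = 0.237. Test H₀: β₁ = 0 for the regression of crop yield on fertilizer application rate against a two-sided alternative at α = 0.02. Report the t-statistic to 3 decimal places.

t = 1.118

t = r·√(n − 2)/√(1 − r²) = 0.237·√21/√0.943831 = 1.118.
df = n − 2 = 21.
Two-sided p ≈ 0.2762, which is ≥ 0.02, so fail to reject H₀.
The data do not give significant evidence of a linear association between fertilizer application rate and crop yield.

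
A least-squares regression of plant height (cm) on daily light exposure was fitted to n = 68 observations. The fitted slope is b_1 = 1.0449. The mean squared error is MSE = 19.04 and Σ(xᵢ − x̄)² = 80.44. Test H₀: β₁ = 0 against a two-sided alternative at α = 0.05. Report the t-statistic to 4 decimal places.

t = 2.1477

SE(b_1) = √(MSE/Sₓₓ) = √(19.04/80.44) = 0.486516.
t = 1.0449 / 0.486516 = 2.1477.
df = n − 2 = 66.
Two-sided p ≈ 0.0354, which is < 0.05, so reject H₀.
There is evidence that daily light exposure is associated with plant height.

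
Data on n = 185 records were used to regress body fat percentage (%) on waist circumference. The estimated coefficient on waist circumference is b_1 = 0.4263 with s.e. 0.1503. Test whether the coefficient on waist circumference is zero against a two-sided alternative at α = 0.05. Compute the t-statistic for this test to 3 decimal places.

H₀: β₁ = 0 vs H₁: β₁ ≠ 0.
t = (b_1 − β₁⁰)/SE = 0.4263 / 0.1503 = 2.836.
df = n − 2 = 185 − 2 = 183.
Two-sided p ≈ 0.0051, which is < 0.05, so reject H₀.
There is evidence that waist circumference is associated with body fat percentage.

t = 2.836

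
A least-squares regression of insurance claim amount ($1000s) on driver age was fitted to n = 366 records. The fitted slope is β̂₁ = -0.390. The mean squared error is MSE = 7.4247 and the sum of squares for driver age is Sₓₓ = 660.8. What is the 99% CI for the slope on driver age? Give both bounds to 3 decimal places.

SE(β̂₁) = √(MSE/Sₓₓ) = √(7.4247/660.8) = 0.106.
df = n − 2 = 364.
t* = t_{0.005, 364} = 2.589403.
Margin = t* × SE = 2.589403 × 0.106 = 0.27448.
CI: -0.390 ± 0.27448 → (-0.664, -0.116).
With 99% confidence, each one-unit increase in driver age is associated with a change of between -0.664 and -0.116 $1000s in insurance claim amount.

(-0.664, -0.116)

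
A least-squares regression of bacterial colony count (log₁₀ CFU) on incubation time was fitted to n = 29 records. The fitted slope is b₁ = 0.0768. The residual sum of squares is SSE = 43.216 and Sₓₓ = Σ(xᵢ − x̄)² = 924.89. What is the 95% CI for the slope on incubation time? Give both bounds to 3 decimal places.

MSE = SSE/(n − 2) = 43.216/27 = 1.60059.
SE(b₁) = √(MSE/Sₓₓ) = √(1.60059/924.89) = 0.0416002.
df = n − 2 = 27.
t* = t_{0.025, 27} = 2.051831.
Margin = t* × SE = 2.051831 × 0.0416002 = 0.08536.
CI: 0.0768 ± 0.08536 → (-0.009, 0.162).
With 95% confidence, each one-unit increase in incubation time is associated with a change of between -0.009 and 0.162 log₁₀ CFU in bacterial colony count.

(-0.009, 0.162)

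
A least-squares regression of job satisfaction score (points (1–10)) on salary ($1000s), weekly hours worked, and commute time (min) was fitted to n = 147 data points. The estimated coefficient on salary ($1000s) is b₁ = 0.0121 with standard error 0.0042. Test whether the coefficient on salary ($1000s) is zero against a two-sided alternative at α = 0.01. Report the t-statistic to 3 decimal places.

t = 2.881

H₀: β₁ = 0 vs H₁: β₁ ≠ 0.
t = (b₁ − β₁⁰)/SE = 0.0121 / 0.0042 = 2.881.
df = n − k − 1 = 147 − 3 − 1 = 143.
Two-sided p ≈ 0.0046, which is < 0.01, so reject H₀.
There is evidence that salary ($1000s) is associated with job satisfaction score, holding the other predictors fixed.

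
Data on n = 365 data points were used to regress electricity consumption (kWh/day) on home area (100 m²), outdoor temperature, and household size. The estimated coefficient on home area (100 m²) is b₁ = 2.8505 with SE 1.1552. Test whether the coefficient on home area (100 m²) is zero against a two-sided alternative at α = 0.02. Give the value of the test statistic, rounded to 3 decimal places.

t = 2.468

H₀: β₁ = 0 vs H₁: β₁ ≠ 0.
t = (b₁ − β₁⁰)/SE = 2.8505 / 1.1552 = 2.468.
df = n − k − 1 = 365 − 3 − 1 = 361.
Two-sided p ≈ 0.0141, which is < 0.02, so reject H₀.
There is evidence that home area (100 m²) is associated with electricity consumption, holding the other predictors fixed.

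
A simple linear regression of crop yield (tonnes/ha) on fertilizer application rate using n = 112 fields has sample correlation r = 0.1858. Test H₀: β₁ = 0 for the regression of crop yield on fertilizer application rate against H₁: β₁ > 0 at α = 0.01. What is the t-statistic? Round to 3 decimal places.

t = r·√(n − 2)/√(1 − r²) = 0.1858·√110/√0.965478 = 1.983.
df = n − 2 = 110.
One-sided p ≈ 0.0249, which is ≥ 0.01, so fail to reject H₀.
The data do not give significant evidence of a linear association between fertilizer application rate and crop yield.

t = 1.983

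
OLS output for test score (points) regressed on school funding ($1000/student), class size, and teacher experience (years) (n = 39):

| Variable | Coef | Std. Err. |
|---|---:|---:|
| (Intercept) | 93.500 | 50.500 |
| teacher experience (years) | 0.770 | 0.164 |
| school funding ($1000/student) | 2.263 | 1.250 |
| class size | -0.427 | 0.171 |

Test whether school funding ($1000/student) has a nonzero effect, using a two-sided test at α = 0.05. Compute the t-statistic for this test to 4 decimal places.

t = 1.8104

Read off: b = 2.263, SE = 1.250 for school funding ($1000/student).
H₀: β₁ = 0 vs H₁: β₁ ≠ 0.
t = 2.263 / 1.250 = 1.8104.
df = n − k − 1 = 39 − 3 − 1 = 35.
Two-sided p ≈ 0.0788, which is ≥ 0.05, so fail to reject H₀.
The data do not give significant evidence of an association between school funding ($1000/student) and test score, after adjusting for the other predictors.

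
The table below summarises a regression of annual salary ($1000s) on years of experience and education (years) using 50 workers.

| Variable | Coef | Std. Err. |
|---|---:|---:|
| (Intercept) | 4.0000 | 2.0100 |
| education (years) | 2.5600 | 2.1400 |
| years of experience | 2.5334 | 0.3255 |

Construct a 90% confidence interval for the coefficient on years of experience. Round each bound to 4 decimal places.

Read off: b = 2.5334, SE = 0.3255 for years of experience.
df = n − k − 1 = 50 − 2 − 1 = 47.
t* = t_{0.05, 47} = 1.677927.
Margin = t* × SE = 1.677927 × 0.3255 = 0.546165.
CI: 2.5334 ± 0.546165 → (1.9872, 3.0796).

(1.9872, 3.0796)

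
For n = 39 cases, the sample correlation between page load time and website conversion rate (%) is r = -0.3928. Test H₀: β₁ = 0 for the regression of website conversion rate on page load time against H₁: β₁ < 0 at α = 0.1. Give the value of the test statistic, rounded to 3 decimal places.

t = r·√(n − 2)/√(1 − r²) = -0.3928·√37/√0.845708 = -2.598.
df = n − 2 = 37.
One-sided p ≈ 0.0067, which is < 0.1, so reject H₀.
There is evidence of a linear association between page load time and website conversion rate.

t = -2.598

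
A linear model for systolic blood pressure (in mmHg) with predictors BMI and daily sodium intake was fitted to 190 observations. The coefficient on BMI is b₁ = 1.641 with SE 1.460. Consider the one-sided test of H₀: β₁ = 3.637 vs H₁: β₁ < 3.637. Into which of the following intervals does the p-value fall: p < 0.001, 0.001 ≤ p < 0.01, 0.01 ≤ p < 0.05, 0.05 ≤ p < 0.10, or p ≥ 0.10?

t = (1.641 − 3.637) / 1.460 = -1.367.
df = n − k − 1 = 190 − 2 − 1 = 187.
One-sided p = P(T_{187} < t) ≈ 0.0866.
So 0.05 ≤ p < 0.10.

0.05 ≤ p < 0.10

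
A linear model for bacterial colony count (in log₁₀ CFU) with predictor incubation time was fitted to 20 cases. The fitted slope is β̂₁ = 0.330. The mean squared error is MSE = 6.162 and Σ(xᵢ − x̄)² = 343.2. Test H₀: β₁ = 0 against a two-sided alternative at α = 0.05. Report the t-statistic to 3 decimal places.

SE(β̂₁) = √(MSE/Sₓₓ) = √(6.162/343.2) = 0.133995.
t = 0.330 / 0.133995 = 2.463.
df = n − 2 = 18.
Two-sided p ≈ 0.0241, which is < 0.05, so reject H₀.
There is evidence that incubation time is associated with bacterial colony count.

t = 2.463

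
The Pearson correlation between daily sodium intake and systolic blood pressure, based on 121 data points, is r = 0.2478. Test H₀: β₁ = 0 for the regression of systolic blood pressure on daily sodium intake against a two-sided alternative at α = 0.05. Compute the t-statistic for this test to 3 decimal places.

t = r·√(n − 2)/√(1 − r²) = 0.2478·√119/√0.938595 = 2.790.
df = n − 2 = 119.
Two-sided p ≈ 0.0061, which is < 0.05, so reject H₀.
There is evidence of a linear association between daily sodium intake and systolic blood pressure.

t = 2.790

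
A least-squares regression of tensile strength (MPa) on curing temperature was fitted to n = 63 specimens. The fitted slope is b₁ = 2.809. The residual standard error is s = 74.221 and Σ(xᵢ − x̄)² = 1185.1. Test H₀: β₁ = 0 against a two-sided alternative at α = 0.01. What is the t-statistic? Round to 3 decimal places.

SE(b₁) = s/√Sₓₓ = 74.221/√1185.1 = 2.156.
t = 2.809 / 2.156 = 1.303.
df = n − 2 = 61.
Two-sided p ≈ 0.1975, which is ≥ 0.01, so fail to reject H₀.
The data do not give significant evidence of an association between curing temperature and tensile strength.

t = 1.303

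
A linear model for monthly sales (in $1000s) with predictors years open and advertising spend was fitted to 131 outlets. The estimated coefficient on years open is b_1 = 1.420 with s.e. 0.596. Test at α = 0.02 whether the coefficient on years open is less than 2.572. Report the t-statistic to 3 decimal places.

t = -1.933

H₀: β₁ = 2.572 vs H₁: β₁ < 2.572.
t = (b_1 − β₁⁰)/SE = (1.420 − 2.572) / 0.596 = -1.933.
df = n − k − 1 = 131 − 2 − 1 = 128.
One-sided p ≈ 0.0277, which is ≥ 0.02, so fail to reject H₀.
The data do not give significant evidence that the true slope on years open is below 2.572 $1000s per unit, holding the other predictors fixed.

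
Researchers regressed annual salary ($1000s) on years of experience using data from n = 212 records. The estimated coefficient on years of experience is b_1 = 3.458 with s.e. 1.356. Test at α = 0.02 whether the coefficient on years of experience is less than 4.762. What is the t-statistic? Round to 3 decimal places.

H₀: β₁ = 4.762 vs H₁: β₁ < 4.762.
t = (b_1 − β₁⁰)/SE = (3.458 − 4.762) / 1.356 = -0.962.
df = n − 2 = 212 − 2 = 210.
One-sided p ≈ 0.1687, which is ≥ 0.02, so fail to reject H₀.
The data do not give significant evidence that the true slope on years of experience is below 4.762 $1000s per unit.

t = -0.962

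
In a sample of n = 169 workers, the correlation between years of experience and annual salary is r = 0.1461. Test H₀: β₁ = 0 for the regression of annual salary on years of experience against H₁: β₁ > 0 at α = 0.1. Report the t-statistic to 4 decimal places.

t = 1.9085

t = r·√(n − 2)/√(1 − r²) = 0.1461·√167/√0.978655 = 1.9085.
df = n − 2 = 167.
One-sided p ≈ 0.0290, which is < 0.1, so reject H₀.
There is evidence of a linear association between years of experience and annual salary.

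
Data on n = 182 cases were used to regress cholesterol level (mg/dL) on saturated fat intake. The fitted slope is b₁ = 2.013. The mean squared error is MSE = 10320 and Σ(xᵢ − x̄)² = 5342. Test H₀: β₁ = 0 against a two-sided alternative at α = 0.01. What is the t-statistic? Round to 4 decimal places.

t = 1.4483

SE(b₁) = √(MSE/Sₓₓ) = √(10320/5342) = 1.38991.
t = 2.013 / 1.38991 = 1.4483.
df = n − 2 = 180.
Two-sided p ≈ 0.1493, which is ≥ 0.01, so fail to reject H₀.
The data do not give significant evidence of an association between saturated fat intake and cholesterol level.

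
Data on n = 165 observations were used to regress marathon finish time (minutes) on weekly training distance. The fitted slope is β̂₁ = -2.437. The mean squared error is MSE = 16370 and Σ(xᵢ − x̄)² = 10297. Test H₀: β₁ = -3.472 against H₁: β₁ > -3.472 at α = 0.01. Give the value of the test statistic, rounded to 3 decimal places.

SE(β̂₁) = √(MSE/Sₓₓ) = √(16370/10297) = 1.26087.
t = (-2.437 − (-3.472)) / 1.26087 = 0.821.
df = n − 2 = 163.
One-sided p ≈ 0.2065, which is ≥ 0.01, so fail to reject H₀.
The data do not give significant evidence that the true slope on weekly training distance exceeds -3.472 minutes per unit.

t = 0.821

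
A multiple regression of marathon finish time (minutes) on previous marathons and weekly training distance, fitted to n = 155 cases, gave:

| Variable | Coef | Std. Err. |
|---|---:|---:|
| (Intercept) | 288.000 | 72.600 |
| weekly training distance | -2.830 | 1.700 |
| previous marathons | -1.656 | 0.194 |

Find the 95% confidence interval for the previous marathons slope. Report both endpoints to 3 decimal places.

(-2.039, -1.273)

Read off: b = -1.656, SE = 0.194 for previous marathons.
df = n − k − 1 = 155 − 2 − 1 = 152.
t* = t_{0.025, 152} = 1.975694.
Margin = t* × SE = 1.975694 × 0.194 = 0.38328.
CI: -1.656 ± 0.38328 → (-2.039, -1.273).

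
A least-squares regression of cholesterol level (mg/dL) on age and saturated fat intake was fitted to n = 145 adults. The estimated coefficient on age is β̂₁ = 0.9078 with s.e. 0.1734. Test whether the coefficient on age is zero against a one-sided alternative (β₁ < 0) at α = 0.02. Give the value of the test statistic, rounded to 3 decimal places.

H₀: β₁ = 0 vs H₁: β₁ < 0.
t = (β̂₁ − β₁⁰)/SE = 0.9078 / 0.1734 = 5.235.
df = n − k − 1 = 145 − 2 − 1 = 142.
One-sided p ≈ 1.0000, which is ≥ 0.02, so fail to reject H₀.
The data do not give significant evidence that the true slope on age is negative, holding the other predictors fixed.

t = 5.235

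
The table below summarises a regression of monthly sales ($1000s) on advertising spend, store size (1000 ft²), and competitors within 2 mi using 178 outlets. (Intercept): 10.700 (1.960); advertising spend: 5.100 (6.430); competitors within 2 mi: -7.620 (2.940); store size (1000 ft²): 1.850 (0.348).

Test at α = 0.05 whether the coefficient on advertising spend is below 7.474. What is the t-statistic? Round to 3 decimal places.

t = -0.369

Read off: b = 5.100, SE = 6.430 for advertising spend.
H₀: β₁ = 7.474 vs H₁: β₁ < 7.474.
t = (5.100 − 7.474) / 6.430 = -0.369.
df = n − k − 1 = 178 − 3 − 1 = 174.
One-sided p ≈ 0.3562, which is ≥ 0.05, so fail to reject H₀.
The data do not give significant evidence that the true slope on advertising spend is below 7.474 $1000s per unit, holding the other predictors fixed.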